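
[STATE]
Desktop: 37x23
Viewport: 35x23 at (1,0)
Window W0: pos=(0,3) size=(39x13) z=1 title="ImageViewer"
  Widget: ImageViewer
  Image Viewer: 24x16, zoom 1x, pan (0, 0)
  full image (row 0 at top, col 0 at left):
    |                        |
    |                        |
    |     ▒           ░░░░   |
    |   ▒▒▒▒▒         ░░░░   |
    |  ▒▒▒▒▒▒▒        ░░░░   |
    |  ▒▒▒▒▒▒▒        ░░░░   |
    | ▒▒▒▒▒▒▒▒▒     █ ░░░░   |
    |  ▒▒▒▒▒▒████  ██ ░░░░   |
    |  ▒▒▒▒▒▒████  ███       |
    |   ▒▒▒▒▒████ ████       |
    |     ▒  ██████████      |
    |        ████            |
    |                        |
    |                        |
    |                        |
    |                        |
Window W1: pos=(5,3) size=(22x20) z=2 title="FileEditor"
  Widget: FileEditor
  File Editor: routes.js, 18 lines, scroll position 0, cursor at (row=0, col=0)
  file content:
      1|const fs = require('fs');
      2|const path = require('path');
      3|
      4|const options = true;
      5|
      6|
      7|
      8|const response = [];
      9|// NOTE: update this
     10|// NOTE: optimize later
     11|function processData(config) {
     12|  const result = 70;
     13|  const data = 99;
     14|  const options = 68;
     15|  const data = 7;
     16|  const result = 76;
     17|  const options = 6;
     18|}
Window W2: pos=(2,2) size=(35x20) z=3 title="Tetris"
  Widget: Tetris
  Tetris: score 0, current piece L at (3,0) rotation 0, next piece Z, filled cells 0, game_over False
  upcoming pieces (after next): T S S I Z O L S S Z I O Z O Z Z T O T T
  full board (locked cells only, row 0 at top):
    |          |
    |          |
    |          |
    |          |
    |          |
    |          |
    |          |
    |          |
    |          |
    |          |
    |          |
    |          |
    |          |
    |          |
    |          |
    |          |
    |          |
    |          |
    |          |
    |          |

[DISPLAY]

                                   
                                   
 ┏━━━━━━━━━━━━━━━━━━━━━━━━━━━━━━━━━
━┃ Tetris                          
 ┠─────────────────────────────────
─┃          │Next:                 
 ┃          │▓▓                    
 ┃          │ ▓▓                   
 ┃          │                      
 ┃          │                      
 ┃          │                      
 ┃          │Score:                
 ┃          │0                     
 ┃          │                      
 ┃          │                      
━┃          │                      
 ┃          │                      
 ┃          │                      
 ┃          │                      
 ┃          │                      
 ┃          │                      
 ┗━━━━━━━━━━━━━━━━━━━━━━━━━━━━━━━━━
    ┗━━━━━━━━━━━━━━━━━━━━┛         


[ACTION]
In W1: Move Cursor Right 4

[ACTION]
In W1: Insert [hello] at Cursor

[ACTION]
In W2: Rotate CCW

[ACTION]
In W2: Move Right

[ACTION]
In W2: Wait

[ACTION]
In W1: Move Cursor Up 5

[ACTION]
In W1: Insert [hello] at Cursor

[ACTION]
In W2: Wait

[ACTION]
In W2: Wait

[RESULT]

                                   
                                   
 ┏━━━━━━━━━━━━━━━━━━━━━━━━━━━━━━━━━
━┃ Tetris                          
 ┠─────────────────────────────────
─┃     ▒    │Next:                 
 ┃     ▒    │▓▓                    
 ┃          │ ▓▓                   
 ┃          │                      
 ┃          │                      
 ┃          │                      
 ┃          │Score:                
 ┃          │0                     
 ┃          │                      
 ┃          │                      
━┃          │                      
 ┃          │                      
 ┃          │                      
 ┃          │                      
 ┃          │                      
 ┃          │                      
 ┗━━━━━━━━━━━━━━━━━━━━━━━━━━━━━━━━━
    ┗━━━━━━━━━━━━━━━━━━━━┛         


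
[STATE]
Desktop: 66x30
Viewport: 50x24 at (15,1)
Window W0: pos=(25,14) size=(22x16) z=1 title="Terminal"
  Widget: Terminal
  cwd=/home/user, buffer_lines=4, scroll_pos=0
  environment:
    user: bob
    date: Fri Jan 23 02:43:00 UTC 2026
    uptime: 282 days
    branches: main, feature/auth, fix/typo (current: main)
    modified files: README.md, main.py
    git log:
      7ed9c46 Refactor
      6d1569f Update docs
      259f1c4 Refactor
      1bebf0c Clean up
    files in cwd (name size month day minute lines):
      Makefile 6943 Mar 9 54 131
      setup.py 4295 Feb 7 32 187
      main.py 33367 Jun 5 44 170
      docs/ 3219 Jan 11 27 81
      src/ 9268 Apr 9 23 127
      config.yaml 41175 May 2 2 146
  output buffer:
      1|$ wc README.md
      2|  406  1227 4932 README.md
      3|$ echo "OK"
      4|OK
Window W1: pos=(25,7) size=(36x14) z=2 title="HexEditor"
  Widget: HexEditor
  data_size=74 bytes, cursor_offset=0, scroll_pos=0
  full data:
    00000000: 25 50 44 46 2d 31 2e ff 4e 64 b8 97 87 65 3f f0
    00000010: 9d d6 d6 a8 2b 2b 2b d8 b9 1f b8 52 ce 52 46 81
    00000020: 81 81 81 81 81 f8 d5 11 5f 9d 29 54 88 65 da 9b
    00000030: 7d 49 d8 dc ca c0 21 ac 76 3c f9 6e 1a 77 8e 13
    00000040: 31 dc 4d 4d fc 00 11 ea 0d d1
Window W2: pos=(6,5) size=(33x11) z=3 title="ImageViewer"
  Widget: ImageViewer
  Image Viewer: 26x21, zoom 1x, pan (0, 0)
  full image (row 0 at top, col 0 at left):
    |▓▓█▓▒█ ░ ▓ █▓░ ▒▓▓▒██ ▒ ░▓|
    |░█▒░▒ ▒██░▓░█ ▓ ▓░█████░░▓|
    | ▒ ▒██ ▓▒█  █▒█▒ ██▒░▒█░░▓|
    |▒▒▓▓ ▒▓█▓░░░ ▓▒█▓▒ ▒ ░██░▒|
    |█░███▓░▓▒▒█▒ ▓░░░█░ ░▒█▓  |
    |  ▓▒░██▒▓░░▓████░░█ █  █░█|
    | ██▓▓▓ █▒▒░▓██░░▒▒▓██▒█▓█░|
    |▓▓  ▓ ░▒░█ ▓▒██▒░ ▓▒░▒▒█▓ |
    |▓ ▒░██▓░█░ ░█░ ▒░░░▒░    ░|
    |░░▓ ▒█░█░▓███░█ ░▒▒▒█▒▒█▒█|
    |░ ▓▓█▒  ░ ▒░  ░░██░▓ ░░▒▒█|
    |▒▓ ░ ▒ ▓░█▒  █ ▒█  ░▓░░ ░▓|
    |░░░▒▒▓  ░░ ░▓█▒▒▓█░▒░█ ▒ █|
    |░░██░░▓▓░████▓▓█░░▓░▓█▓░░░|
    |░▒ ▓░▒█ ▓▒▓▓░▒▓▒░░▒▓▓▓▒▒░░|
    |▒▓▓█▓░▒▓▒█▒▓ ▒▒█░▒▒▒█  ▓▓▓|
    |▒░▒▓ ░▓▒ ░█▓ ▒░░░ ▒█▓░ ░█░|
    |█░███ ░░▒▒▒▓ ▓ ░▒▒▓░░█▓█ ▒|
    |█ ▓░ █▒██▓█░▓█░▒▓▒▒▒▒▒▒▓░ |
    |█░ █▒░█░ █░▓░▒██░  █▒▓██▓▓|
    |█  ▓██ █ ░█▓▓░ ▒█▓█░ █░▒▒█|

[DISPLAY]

                                                  
                                                  
                                                  
                                                  
━━━━━━━━━━━━━━━━━━━━━━━┓                          
ewer                   ┃                          
───────────────────────┨━━━━━━━━━━━━━━━━━━━━━┓    
 ▓ █▓░ ▒▓▓▒██ ▒ ░▓     ┃                     ┃    
█░▓░█ ▓ ▓░█████░░▓     ┃─────────────────────┨    
▒█  █▒█▒ ██▒░▒█░░▓     ┃50 44 46 2d 31 2e ff ┃    
▓░░░ ▓▒█▓▒ ▒ ░██░▒     ┃d6 d6 a8 2b 2b 2b d8 ┃    
▒▒█▒ ▓░░░█░ ░▒█▓       ┃81 81 81 81 f8 d5 11 ┃    
▓░░▓████░░█ █  █░█     ┃49 d8 dc ca c0 21 ac ┃    
▒▒░▓██░░▒▒▓██▒█▓█░     ┃dc 4d 4d fc 00 11 ea ┃    
━━━━━━━━━━━━━━━━━━━━━━━┛                     ┃    
          ┃                                  ┃    
          ┃                                  ┃    
          ┃                                  ┃    
          ┃                                  ┃    
          ┗━━━━━━━━━━━━━━━━━━━━━━━━━━━━━━━━━━┛    
          ┃$ █                 ┃                  
          ┃                    ┃                  
          ┃                    ┃                  
          ┃                    ┃                  


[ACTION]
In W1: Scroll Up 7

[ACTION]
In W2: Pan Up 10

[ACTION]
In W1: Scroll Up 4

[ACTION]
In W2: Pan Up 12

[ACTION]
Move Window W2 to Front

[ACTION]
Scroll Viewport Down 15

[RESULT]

ewer                   ┃                          
───────────────────────┨━━━━━━━━━━━━━━━━━━━━━┓    
 ▓ █▓░ ▒▓▓▒██ ▒ ░▓     ┃                     ┃    
█░▓░█ ▓ ▓░█████░░▓     ┃─────────────────────┨    
▒█  █▒█▒ ██▒░▒█░░▓     ┃50 44 46 2d 31 2e ff ┃    
▓░░░ ▓▒█▓▒ ▒ ░██░▒     ┃d6 d6 a8 2b 2b 2b d8 ┃    
▒▒█▒ ▓░░░█░ ░▒█▓       ┃81 81 81 81 f8 d5 11 ┃    
▓░░▓████░░█ █  █░█     ┃49 d8 dc ca c0 21 ac ┃    
▒▒░▓██░░▒▒▓██▒█▓█░     ┃dc 4d 4d fc 00 11 ea ┃    
━━━━━━━━━━━━━━━━━━━━━━━┛                     ┃    
          ┃                                  ┃    
          ┃                                  ┃    
          ┃                                  ┃    
          ┃                                  ┃    
          ┗━━━━━━━━━━━━━━━━━━━━━━━━━━━━━━━━━━┛    
          ┃$ █                 ┃                  
          ┃                    ┃                  
          ┃                    ┃                  
          ┃                    ┃                  
          ┃                    ┃                  
          ┃                    ┃                  
          ┃                    ┃                  
          ┃                    ┃                  
          ┗━━━━━━━━━━━━━━━━━━━━┛                  


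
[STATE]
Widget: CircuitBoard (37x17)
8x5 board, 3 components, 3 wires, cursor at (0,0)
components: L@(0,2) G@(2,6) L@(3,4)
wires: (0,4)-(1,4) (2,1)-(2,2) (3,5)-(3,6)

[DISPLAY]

   0 1 2 3 4 5 6 7                   
0  [.]      L       ·                
                    │                
1                   ·                
                                     
2       · ─ ·               G        
                                     
3                   L   · ─ ·        
                                     
4                                    
Cursor: (0,0)                        
                                     
                                     
                                     
                                     
                                     
                                     


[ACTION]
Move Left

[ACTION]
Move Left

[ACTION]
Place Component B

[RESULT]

   0 1 2 3 4 5 6 7                   
0  [B]      L       ·                
                    │                
1                   ·                
                                     
2       · ─ ·               G        
                                     
3                   L   · ─ ·        
                                     
4                                    
Cursor: (0,0)                        
                                     
                                     
                                     
                                     
                                     
                                     


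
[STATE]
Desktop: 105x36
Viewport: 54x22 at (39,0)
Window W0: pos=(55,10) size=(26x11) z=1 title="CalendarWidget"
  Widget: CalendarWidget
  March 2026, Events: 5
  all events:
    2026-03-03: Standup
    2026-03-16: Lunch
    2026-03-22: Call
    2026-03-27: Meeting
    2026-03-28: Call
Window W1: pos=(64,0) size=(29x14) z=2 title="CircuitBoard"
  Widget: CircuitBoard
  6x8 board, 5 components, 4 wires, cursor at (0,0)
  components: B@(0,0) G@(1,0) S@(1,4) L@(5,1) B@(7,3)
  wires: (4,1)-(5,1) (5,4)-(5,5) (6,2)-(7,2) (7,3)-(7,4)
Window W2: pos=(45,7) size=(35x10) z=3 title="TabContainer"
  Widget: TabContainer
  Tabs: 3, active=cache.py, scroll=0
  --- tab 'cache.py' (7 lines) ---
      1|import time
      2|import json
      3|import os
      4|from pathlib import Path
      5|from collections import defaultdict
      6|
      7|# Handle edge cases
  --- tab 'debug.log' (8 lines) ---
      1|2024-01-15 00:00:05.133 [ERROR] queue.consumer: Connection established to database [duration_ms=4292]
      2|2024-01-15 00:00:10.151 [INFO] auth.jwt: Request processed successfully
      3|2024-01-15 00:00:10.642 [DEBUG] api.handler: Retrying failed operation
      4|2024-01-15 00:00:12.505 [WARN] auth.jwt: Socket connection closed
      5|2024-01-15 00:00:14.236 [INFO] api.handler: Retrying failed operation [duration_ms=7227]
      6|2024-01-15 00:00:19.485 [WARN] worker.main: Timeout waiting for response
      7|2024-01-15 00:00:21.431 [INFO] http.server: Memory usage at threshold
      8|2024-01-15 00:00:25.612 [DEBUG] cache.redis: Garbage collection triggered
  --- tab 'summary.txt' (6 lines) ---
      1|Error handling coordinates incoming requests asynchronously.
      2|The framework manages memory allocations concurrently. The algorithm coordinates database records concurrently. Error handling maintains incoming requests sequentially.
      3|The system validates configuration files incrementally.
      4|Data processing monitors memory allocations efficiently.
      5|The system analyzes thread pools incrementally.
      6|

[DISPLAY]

                         ┏━━━━━━━━━━━━━━━━━━━━━━━━━━━┓
                         ┃ CircuitBoard              ┃
                         ┠───────────────────────────┨
                         ┃   0 1 2 3 4 5             ┃
                         ┃0  [B]                     ┃
                         ┃                           ┃
                         ┃1   G               S      ┃
      ┏━━━━━━━━━━━━━━━━━━━━━━━━━━━━━━━━━┓            ┃
      ┃ TabContainer                    ┃            ┃
      ┠─────────────────────────────────┨            ┃
      ┃[cache.py]│ debug.log │ summary.t┃            ┃
      ┃─────────────────────────────────┃            ┃
      ┃import time                      ┃            ┃
      ┃import json                      ┃━━━━━━━━━━━━┛
      ┃import os                        ┃┃            
      ┃from pathlib import Path         ┃┃            
      ┗━━━━━━━━━━━━━━━━━━━━━━━━━━━━━━━━━┛┃            
                ┃ 9 10 11 12 13 14 15    ┃            
                ┃16* 17 18 19 20 21 22*  ┃            
                ┃23 24 25 26 27* 28* 29  ┃            
                ┗━━━━━━━━━━━━━━━━━━━━━━━━┛            
                                                      


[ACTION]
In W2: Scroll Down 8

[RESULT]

                         ┏━━━━━━━━━━━━━━━━━━━━━━━━━━━┓
                         ┃ CircuitBoard              ┃
                         ┠───────────────────────────┨
                         ┃   0 1 2 3 4 5             ┃
                         ┃0  [B]                     ┃
                         ┃                           ┃
                         ┃1   G               S      ┃
      ┏━━━━━━━━━━━━━━━━━━━━━━━━━━━━━━━━━┓            ┃
      ┃ TabContainer                    ┃            ┃
      ┠─────────────────────────────────┨            ┃
      ┃[cache.py]│ debug.log │ summary.t┃            ┃
      ┃─────────────────────────────────┃            ┃
      ┃# Handle edge cases              ┃            ┃
      ┃                                 ┃━━━━━━━━━━━━┛
      ┃                                 ┃┃            
      ┃                                 ┃┃            
      ┗━━━━━━━━━━━━━━━━━━━━━━━━━━━━━━━━━┛┃            
                ┃ 9 10 11 12 13 14 15    ┃            
                ┃16* 17 18 19 20 21 22*  ┃            
                ┃23 24 25 26 27* 28* 29  ┃            
                ┗━━━━━━━━━━━━━━━━━━━━━━━━┛            
                                                      


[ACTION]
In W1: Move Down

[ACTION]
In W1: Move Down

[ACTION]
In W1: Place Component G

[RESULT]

                         ┏━━━━━━━━━━━━━━━━━━━━━━━━━━━┓
                         ┃ CircuitBoard              ┃
                         ┠───────────────────────────┨
                         ┃   0 1 2 3 4 5             ┃
                         ┃0   B                      ┃
                         ┃                           ┃
                         ┃1   G               S      ┃
      ┏━━━━━━━━━━━━━━━━━━━━━━━━━━━━━━━━━┓            ┃
      ┃ TabContainer                    ┃            ┃
      ┠─────────────────────────────────┨            ┃
      ┃[cache.py]│ debug.log │ summary.t┃            ┃
      ┃─────────────────────────────────┃            ┃
      ┃# Handle edge cases              ┃            ┃
      ┃                                 ┃━━━━━━━━━━━━┛
      ┃                                 ┃┃            
      ┃                                 ┃┃            
      ┗━━━━━━━━━━━━━━━━━━━━━━━━━━━━━━━━━┛┃            
                ┃ 9 10 11 12 13 14 15    ┃            
                ┃16* 17 18 19 20 21 22*  ┃            
                ┃23 24 25 26 27* 28* 29  ┃            
                ┗━━━━━━━━━━━━━━━━━━━━━━━━┛            
                                                      


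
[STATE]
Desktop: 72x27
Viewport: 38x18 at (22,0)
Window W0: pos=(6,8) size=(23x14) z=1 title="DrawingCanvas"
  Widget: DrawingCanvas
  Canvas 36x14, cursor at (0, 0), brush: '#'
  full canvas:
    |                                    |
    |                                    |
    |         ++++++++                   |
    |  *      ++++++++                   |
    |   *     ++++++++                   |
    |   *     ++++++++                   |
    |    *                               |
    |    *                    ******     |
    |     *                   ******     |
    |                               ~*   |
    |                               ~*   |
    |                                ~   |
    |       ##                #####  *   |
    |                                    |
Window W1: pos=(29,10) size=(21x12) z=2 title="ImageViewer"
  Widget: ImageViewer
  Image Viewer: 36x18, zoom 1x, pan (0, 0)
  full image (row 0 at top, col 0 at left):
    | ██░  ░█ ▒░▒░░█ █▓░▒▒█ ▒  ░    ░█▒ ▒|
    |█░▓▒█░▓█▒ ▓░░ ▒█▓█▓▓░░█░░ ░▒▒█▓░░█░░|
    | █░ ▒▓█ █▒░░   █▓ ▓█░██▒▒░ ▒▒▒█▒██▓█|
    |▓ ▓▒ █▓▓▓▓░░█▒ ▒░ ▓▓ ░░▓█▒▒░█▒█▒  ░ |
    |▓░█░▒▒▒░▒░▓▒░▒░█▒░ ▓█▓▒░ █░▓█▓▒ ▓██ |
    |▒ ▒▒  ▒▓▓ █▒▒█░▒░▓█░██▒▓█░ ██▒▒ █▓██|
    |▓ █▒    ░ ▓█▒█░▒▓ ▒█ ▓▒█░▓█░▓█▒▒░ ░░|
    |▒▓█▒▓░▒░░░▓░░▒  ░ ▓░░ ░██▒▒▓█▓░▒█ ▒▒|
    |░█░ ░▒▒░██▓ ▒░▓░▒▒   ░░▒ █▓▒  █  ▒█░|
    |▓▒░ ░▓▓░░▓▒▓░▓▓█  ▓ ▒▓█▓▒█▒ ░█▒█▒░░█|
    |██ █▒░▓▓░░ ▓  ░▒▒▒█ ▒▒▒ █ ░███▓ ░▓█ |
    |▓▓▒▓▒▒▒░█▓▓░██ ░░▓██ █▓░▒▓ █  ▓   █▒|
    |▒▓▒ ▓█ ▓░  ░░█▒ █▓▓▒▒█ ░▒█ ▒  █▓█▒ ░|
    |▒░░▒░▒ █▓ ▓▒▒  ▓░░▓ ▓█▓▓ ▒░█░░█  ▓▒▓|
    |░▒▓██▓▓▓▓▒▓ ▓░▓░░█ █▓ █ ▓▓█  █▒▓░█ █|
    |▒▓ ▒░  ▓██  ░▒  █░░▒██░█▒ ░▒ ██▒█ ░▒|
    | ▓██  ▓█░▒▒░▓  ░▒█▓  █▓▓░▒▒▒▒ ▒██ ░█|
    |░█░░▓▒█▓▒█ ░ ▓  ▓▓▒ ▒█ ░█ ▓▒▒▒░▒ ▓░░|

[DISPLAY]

                                      
                                      
                                      
                                      
                                      
                                      
                                      
                                      
━━━━━━┓                               
      ┃                               
──────┨┏━━━━━━━━━━━━━━━━━━━┓          
      ┃┃ ImageViewer       ┃          
      ┃┠───────────────────┨          
++    ┃┃ ██░  ░█ ▒░▒░░█ █▓░┃          
++    ┃┃█░▓▒█░▓█▒ ▓░░ ▒█▓█▓┃          
++    ┃┃ █░ ▒▓█ █▒░░   █▓ ▓┃          
++    ┃┃▓ ▓▒ █▓▓▓▓░░█▒ ▒░ ▓┃          
      ┃┃▓░█░▒▒▒░▒░▓▒░▒░█▒░ ┃          


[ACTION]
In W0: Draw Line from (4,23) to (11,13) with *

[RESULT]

                                      
                                      
                                      
                                      
                                      
                                      
                                      
                                      
━━━━━━┓                               
      ┃                               
──────┨┏━━━━━━━━━━━━━━━━━━━┓          
      ┃┃ ImageViewer       ┃          
      ┃┠───────────────────┨          
++    ┃┃ ██░  ░█ ▒░▒░░█ █▓░┃          
++    ┃┃█░▓▒█░▓█▒ ▓░░ ▒█▓█▓┃          
++    ┃┃ █░ ▒▓█ █▒░░   █▓ ▓┃          
++    ┃┃▓ ▓▒ █▓▓▓▓░░█▒ ▒░ ▓┃          
     *┃┃▓░█░▒▒▒░▒░▓▒░▒░█▒░ ┃          


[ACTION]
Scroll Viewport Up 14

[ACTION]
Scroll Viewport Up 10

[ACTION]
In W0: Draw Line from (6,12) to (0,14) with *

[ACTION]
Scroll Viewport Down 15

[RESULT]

      ┃                               
──────┨┏━━━━━━━━━━━━━━━━━━━┓          
      ┃┃ ImageViewer       ┃          
      ┃┠───────────────────┨          
++    ┃┃ ██░  ░█ ▒░▒░░█ █▓░┃          
++    ┃┃█░▓▒█░▓█▒ ▓░░ ▒█▓█▓┃          
++    ┃┃ █░ ▒▓█ █▒░░   █▓ ▓┃          
++    ┃┃▓ ▓▒ █▓▓▓▓░░█▒ ▒░ ▓┃          
     *┃┃▓░█░▒▒▒░▒░▓▒░▒░█▒░ ┃          
   ** ┃┃▒ ▒▒  ▒▓▓ █▒▒█░▒░▓█┃          
  *   ┃┃▓ █▒    ░ ▓█▒█░▒▓ ▒┃          
 *    ┃┃▒▓█▒▓░▒░░░▓░░▒  ░ ▓┃          
━━━━━━┛┗━━━━━━━━━━━━━━━━━━━┛          
                                      
                                      
                                      
                                      
                                      


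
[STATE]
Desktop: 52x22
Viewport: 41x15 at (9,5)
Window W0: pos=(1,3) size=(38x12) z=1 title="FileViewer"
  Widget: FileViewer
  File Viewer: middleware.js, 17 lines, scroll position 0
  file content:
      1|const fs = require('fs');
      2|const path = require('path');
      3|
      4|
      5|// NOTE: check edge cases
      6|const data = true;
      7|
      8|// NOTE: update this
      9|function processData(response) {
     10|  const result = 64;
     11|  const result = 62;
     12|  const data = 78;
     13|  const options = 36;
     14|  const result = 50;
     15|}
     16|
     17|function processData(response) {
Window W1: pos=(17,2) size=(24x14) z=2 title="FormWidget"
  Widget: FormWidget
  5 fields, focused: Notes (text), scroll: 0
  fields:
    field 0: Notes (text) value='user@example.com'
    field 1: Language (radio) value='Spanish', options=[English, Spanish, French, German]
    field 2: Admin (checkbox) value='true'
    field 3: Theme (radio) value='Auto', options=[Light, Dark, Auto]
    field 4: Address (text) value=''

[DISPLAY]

────────┃> Notes:      [user@e]┃         
s = requ┃  Language:   ( ) Engl┃         
ath = re┃  Admin:      [x]     ┃         
        ┃  Theme:      ( ) Ligh┃         
        ┃  Address:    [      ]┃         
: check ┃                      ┃         
ata = tr┃                      ┃         
        ┃                      ┃         
: update┃                      ┃         
━━━━━━━━┃                      ┃         
        ┗━━━━━━━━━━━━━━━━━━━━━━┛         
                                         
                                         
                                         
                                         


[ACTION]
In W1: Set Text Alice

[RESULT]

────────┃> Notes:      [Alice ]┃         
s = requ┃  Language:   ( ) Engl┃         
ath = re┃  Admin:      [x]     ┃         
        ┃  Theme:      ( ) Ligh┃         
        ┃  Address:    [      ]┃         
: check ┃                      ┃         
ata = tr┃                      ┃         
        ┃                      ┃         
: update┃                      ┃         
━━━━━━━━┃                      ┃         
        ┗━━━━━━━━━━━━━━━━━━━━━━┛         
                                         
                                         
                                         
                                         


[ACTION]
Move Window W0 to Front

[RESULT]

─────────────────────────────┨]┃         
s = require('fs');          ▲┃l┃         
ath = require('path');      █┃ ┃         
                            ░┃h┃         
                            ░┃]┃         
: check edge cases          ░┃ ┃         
ata = true;                 ░┃ ┃         
                            ░┃ ┃         
: update this               ▼┃ ┃         
━━━━━━━━━━━━━━━━━━━━━━━━━━━━━┛ ┃         
        ┗━━━━━━━━━━━━━━━━━━━━━━┛         
                                         
                                         
                                         
                                         


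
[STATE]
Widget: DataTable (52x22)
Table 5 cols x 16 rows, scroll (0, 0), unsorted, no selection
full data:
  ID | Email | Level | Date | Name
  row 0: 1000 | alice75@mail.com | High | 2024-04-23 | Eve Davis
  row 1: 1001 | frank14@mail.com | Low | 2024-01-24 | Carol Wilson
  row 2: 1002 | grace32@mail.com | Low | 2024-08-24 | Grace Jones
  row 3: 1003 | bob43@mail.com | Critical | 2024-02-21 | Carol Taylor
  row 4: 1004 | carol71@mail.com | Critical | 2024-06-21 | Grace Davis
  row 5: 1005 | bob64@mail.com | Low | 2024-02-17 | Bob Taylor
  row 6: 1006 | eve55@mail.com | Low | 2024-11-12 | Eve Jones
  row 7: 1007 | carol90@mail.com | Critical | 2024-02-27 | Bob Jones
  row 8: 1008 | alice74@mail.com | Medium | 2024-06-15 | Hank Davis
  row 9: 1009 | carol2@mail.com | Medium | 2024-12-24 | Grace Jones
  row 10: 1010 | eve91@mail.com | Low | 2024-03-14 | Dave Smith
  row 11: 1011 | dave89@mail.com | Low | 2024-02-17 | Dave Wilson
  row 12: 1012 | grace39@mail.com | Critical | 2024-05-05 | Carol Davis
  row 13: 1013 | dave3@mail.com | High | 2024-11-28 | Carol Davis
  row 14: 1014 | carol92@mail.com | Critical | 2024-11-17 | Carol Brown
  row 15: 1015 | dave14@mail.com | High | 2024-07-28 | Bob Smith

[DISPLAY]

ID  │Email           │Level   │Date      │Name      
────┼────────────────┼────────┼──────────┼──────────
1000│alice75@mail.com│High    │2024-04-23│Eve Davis 
1001│frank14@mail.com│Low     │2024-01-24│Carol Wils
1002│grace32@mail.com│Low     │2024-08-24│Grace Jone
1003│bob43@mail.com  │Critical│2024-02-21│Carol Tayl
1004│carol71@mail.com│Critical│2024-06-21│Grace Davi
1005│bob64@mail.com  │Low     │2024-02-17│Bob Taylor
1006│eve55@mail.com  │Low     │2024-11-12│Eve Jones 
1007│carol90@mail.com│Critical│2024-02-27│Bob Jones 
1008│alice74@mail.com│Medium  │2024-06-15│Hank Davis
1009│carol2@mail.com │Medium  │2024-12-24│Grace Jone
1010│eve91@mail.com  │Low     │2024-03-14│Dave Smith
1011│dave89@mail.com │Low     │2024-02-17│Dave Wilso
1012│grace39@mail.com│Critical│2024-05-05│Carol Davi
1013│dave3@mail.com  │High    │2024-11-28│Carol Davi
1014│carol92@mail.com│Critical│2024-11-17│Carol Brow
1015│dave14@mail.com │High    │2024-07-28│Bob Smith 
                                                    
                                                    
                                                    
                                                    


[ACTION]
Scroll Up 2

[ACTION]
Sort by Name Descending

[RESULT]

ID  │Email           │Level   │Date      │Name      
────┼────────────────┼────────┼──────────┼──────────
1008│alice74@mail.com│Medium  │2024-06-15│Hank Davis
1002│grace32@mail.com│Low     │2024-08-24│Grace Jone
1009│carol2@mail.com │Medium  │2024-12-24│Grace Jone
1004│carol71@mail.com│Critical│2024-06-21│Grace Davi
1006│eve55@mail.com  │Low     │2024-11-12│Eve Jones 
1000│alice75@mail.com│High    │2024-04-23│Eve Davis 
1011│dave89@mail.com │Low     │2024-02-17│Dave Wilso
1010│eve91@mail.com  │Low     │2024-03-14│Dave Smith
1001│frank14@mail.com│Low     │2024-01-24│Carol Wils
1003│bob43@mail.com  │Critical│2024-02-21│Carol Tayl
1012│grace39@mail.com│Critical│2024-05-05│Carol Davi
1013│dave3@mail.com  │High    │2024-11-28│Carol Davi
1014│carol92@mail.com│Critical│2024-11-17│Carol Brow
1005│bob64@mail.com  │Low     │2024-02-17│Bob Taylor
1015│dave14@mail.com │High    │2024-07-28│Bob Smith 
1007│carol90@mail.com│Critical│2024-02-27│Bob Jones 
                                                    
                                                    
                                                    
                                                    


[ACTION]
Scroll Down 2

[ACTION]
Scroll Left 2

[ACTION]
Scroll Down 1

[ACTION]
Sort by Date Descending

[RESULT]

ID  │Email           │Level   │Date     ▼│Name      
────┼────────────────┼────────┼──────────┼──────────
1009│carol2@mail.com │Medium  │2024-12-24│Grace Jone
1013│dave3@mail.com  │High    │2024-11-28│Carol Davi
1014│carol92@mail.com│Critical│2024-11-17│Carol Brow
1006│eve55@mail.com  │Low     │2024-11-12│Eve Jones 
1002│grace32@mail.com│Low     │2024-08-24│Grace Jone
1015│dave14@mail.com │High    │2024-07-28│Bob Smith 
1004│carol71@mail.com│Critical│2024-06-21│Grace Davi
1008│alice74@mail.com│Medium  │2024-06-15│Hank Davis
1012│grace39@mail.com│Critical│2024-05-05│Carol Davi
1000│alice75@mail.com│High    │2024-04-23│Eve Davis 
1010│eve91@mail.com  │Low     │2024-03-14│Dave Smith
1007│carol90@mail.com│Critical│2024-02-27│Bob Jones 
1003│bob43@mail.com  │Critical│2024-02-21│Carol Tayl
1011│dave89@mail.com │Low     │2024-02-17│Dave Wilso
1005│bob64@mail.com  │Low     │2024-02-17│Bob Taylor
1001│frank14@mail.com│Low     │2024-01-24│Carol Wils
                                                    
                                                    
                                                    
                                                    


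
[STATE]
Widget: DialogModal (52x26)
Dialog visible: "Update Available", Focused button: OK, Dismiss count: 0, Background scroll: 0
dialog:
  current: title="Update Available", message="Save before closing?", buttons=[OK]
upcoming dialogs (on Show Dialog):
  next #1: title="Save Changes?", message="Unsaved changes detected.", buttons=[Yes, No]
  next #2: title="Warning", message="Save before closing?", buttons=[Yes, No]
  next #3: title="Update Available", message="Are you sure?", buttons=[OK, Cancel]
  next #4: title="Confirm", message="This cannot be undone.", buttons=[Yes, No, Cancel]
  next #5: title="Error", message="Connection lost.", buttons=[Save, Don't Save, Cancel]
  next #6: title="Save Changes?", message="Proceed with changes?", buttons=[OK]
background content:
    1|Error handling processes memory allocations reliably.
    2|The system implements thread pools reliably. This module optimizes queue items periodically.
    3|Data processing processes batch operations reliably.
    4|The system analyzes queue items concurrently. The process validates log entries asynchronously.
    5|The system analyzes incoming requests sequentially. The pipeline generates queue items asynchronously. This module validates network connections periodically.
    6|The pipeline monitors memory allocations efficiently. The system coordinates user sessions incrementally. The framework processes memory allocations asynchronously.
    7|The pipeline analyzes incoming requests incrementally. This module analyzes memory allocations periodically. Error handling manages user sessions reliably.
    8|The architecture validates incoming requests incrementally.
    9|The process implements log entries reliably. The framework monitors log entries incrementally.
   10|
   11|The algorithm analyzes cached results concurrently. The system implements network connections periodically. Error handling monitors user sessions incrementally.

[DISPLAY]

Error handling processes memory allocations reliably
The system implements thread pools reliably. This mo
Data processing processes batch operations reliably.
The system analyzes queue items concurrently. The pr
The system analyzes incoming requests sequentially. 
The pipeline monitors memory allocations efficiently
The pipeline analyzes incoming requests incrementall
The architecture validates incoming requests increme
The process implements log entries reliably. The fra
                                                    
The algorithm ┌──────────────────────┐concurrently. 
              │   Update Available   │              
              │ Save before closing? │              
              │         [OK]         │              
              └──────────────────────┘              
                                                    
                                                    
                                                    
                                                    
                                                    
                                                    
                                                    
                                                    
                                                    
                                                    
                                                    


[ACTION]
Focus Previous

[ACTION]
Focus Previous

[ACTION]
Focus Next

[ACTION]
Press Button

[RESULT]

Error handling processes memory allocations reliably
The system implements thread pools reliably. This mo
Data processing processes batch operations reliably.
The system analyzes queue items concurrently. The pr
The system analyzes incoming requests sequentially. 
The pipeline monitors memory allocations efficiently
The pipeline analyzes incoming requests incrementall
The architecture validates incoming requests increme
The process implements log entries reliably. The fra
                                                    
The algorithm analyzes cached results concurrently. 
                                                    
                                                    
                                                    
                                                    
                                                    
                                                    
                                                    
                                                    
                                                    
                                                    
                                                    
                                                    
                                                    
                                                    
                                                    


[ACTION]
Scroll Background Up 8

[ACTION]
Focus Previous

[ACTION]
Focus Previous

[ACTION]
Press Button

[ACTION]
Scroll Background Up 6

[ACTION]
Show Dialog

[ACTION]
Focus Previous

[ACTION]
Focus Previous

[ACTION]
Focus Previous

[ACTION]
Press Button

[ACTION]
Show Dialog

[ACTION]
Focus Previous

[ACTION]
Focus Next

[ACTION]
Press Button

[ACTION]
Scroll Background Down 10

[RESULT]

The algorithm analyzes cached results concurrently. 
                                                    
                                                    
                                                    
                                                    
                                                    
                                                    
                                                    
                                                    
                                                    
                                                    
                                                    
                                                    
                                                    
                                                    
                                                    
                                                    
                                                    
                                                    
                                                    
                                                    
                                                    
                                                    
                                                    
                                                    
                                                    
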